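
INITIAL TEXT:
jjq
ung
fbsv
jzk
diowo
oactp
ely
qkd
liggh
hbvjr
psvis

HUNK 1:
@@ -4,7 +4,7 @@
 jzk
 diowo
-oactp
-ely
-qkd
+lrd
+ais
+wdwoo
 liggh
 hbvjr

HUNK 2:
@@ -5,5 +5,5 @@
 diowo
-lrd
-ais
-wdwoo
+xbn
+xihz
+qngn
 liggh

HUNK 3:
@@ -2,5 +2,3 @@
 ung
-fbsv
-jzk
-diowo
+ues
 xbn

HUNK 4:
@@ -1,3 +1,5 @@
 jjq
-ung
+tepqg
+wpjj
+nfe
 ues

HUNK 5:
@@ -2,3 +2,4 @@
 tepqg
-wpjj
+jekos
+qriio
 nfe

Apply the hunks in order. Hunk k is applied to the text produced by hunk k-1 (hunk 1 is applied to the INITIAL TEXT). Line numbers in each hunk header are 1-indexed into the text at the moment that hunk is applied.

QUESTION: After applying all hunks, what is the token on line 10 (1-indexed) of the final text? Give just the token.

Answer: liggh

Derivation:
Hunk 1: at line 4 remove [oactp,ely,qkd] add [lrd,ais,wdwoo] -> 11 lines: jjq ung fbsv jzk diowo lrd ais wdwoo liggh hbvjr psvis
Hunk 2: at line 5 remove [lrd,ais,wdwoo] add [xbn,xihz,qngn] -> 11 lines: jjq ung fbsv jzk diowo xbn xihz qngn liggh hbvjr psvis
Hunk 3: at line 2 remove [fbsv,jzk,diowo] add [ues] -> 9 lines: jjq ung ues xbn xihz qngn liggh hbvjr psvis
Hunk 4: at line 1 remove [ung] add [tepqg,wpjj,nfe] -> 11 lines: jjq tepqg wpjj nfe ues xbn xihz qngn liggh hbvjr psvis
Hunk 5: at line 2 remove [wpjj] add [jekos,qriio] -> 12 lines: jjq tepqg jekos qriio nfe ues xbn xihz qngn liggh hbvjr psvis
Final line 10: liggh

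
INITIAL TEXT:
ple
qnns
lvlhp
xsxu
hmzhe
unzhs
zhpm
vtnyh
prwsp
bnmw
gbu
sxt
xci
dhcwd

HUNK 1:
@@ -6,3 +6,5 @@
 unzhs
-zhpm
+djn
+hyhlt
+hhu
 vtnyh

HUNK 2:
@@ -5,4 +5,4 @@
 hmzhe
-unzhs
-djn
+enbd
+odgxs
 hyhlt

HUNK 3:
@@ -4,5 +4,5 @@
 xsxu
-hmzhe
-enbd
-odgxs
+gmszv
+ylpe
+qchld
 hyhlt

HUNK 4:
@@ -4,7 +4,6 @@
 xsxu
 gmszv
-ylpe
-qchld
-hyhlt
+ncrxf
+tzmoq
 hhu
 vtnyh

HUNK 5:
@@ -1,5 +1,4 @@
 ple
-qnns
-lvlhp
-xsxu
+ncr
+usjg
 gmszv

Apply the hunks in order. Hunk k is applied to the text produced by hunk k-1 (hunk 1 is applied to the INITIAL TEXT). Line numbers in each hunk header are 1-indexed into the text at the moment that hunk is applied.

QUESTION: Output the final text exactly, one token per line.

Hunk 1: at line 6 remove [zhpm] add [djn,hyhlt,hhu] -> 16 lines: ple qnns lvlhp xsxu hmzhe unzhs djn hyhlt hhu vtnyh prwsp bnmw gbu sxt xci dhcwd
Hunk 2: at line 5 remove [unzhs,djn] add [enbd,odgxs] -> 16 lines: ple qnns lvlhp xsxu hmzhe enbd odgxs hyhlt hhu vtnyh prwsp bnmw gbu sxt xci dhcwd
Hunk 3: at line 4 remove [hmzhe,enbd,odgxs] add [gmszv,ylpe,qchld] -> 16 lines: ple qnns lvlhp xsxu gmszv ylpe qchld hyhlt hhu vtnyh prwsp bnmw gbu sxt xci dhcwd
Hunk 4: at line 4 remove [ylpe,qchld,hyhlt] add [ncrxf,tzmoq] -> 15 lines: ple qnns lvlhp xsxu gmszv ncrxf tzmoq hhu vtnyh prwsp bnmw gbu sxt xci dhcwd
Hunk 5: at line 1 remove [qnns,lvlhp,xsxu] add [ncr,usjg] -> 14 lines: ple ncr usjg gmszv ncrxf tzmoq hhu vtnyh prwsp bnmw gbu sxt xci dhcwd

Answer: ple
ncr
usjg
gmszv
ncrxf
tzmoq
hhu
vtnyh
prwsp
bnmw
gbu
sxt
xci
dhcwd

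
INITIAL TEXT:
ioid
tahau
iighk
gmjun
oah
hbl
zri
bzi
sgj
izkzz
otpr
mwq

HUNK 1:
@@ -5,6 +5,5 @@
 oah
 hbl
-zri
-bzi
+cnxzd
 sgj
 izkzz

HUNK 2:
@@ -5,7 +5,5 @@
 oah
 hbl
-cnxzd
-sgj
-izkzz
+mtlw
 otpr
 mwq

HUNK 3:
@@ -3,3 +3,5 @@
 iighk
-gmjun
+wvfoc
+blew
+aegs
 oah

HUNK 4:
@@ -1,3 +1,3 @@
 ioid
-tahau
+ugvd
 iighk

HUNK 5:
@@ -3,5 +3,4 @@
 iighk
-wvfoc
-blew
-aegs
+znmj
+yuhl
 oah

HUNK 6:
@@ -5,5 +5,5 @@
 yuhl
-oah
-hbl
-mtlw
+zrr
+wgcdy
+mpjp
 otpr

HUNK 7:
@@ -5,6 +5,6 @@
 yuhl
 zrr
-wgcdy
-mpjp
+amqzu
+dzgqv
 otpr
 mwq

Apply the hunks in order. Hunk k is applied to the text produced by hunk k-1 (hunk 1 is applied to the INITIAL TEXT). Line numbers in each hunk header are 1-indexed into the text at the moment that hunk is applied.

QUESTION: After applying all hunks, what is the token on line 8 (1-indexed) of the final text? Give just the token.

Answer: dzgqv

Derivation:
Hunk 1: at line 5 remove [zri,bzi] add [cnxzd] -> 11 lines: ioid tahau iighk gmjun oah hbl cnxzd sgj izkzz otpr mwq
Hunk 2: at line 5 remove [cnxzd,sgj,izkzz] add [mtlw] -> 9 lines: ioid tahau iighk gmjun oah hbl mtlw otpr mwq
Hunk 3: at line 3 remove [gmjun] add [wvfoc,blew,aegs] -> 11 lines: ioid tahau iighk wvfoc blew aegs oah hbl mtlw otpr mwq
Hunk 4: at line 1 remove [tahau] add [ugvd] -> 11 lines: ioid ugvd iighk wvfoc blew aegs oah hbl mtlw otpr mwq
Hunk 5: at line 3 remove [wvfoc,blew,aegs] add [znmj,yuhl] -> 10 lines: ioid ugvd iighk znmj yuhl oah hbl mtlw otpr mwq
Hunk 6: at line 5 remove [oah,hbl,mtlw] add [zrr,wgcdy,mpjp] -> 10 lines: ioid ugvd iighk znmj yuhl zrr wgcdy mpjp otpr mwq
Hunk 7: at line 5 remove [wgcdy,mpjp] add [amqzu,dzgqv] -> 10 lines: ioid ugvd iighk znmj yuhl zrr amqzu dzgqv otpr mwq
Final line 8: dzgqv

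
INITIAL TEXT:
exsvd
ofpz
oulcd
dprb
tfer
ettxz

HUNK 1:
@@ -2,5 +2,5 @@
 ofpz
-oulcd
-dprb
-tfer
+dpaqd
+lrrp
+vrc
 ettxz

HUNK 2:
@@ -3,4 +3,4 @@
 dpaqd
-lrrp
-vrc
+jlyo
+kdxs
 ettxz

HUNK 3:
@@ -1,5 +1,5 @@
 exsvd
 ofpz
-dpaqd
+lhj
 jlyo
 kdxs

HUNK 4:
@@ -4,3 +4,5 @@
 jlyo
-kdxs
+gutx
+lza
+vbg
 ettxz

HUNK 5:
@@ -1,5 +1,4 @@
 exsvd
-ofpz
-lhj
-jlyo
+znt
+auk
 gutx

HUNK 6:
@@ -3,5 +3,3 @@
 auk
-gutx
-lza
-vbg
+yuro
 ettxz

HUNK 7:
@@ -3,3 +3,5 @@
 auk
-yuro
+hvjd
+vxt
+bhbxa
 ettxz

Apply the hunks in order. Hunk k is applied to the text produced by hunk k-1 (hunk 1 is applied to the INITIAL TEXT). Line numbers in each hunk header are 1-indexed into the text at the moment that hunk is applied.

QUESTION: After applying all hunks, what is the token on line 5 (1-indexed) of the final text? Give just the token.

Hunk 1: at line 2 remove [oulcd,dprb,tfer] add [dpaqd,lrrp,vrc] -> 6 lines: exsvd ofpz dpaqd lrrp vrc ettxz
Hunk 2: at line 3 remove [lrrp,vrc] add [jlyo,kdxs] -> 6 lines: exsvd ofpz dpaqd jlyo kdxs ettxz
Hunk 3: at line 1 remove [dpaqd] add [lhj] -> 6 lines: exsvd ofpz lhj jlyo kdxs ettxz
Hunk 4: at line 4 remove [kdxs] add [gutx,lza,vbg] -> 8 lines: exsvd ofpz lhj jlyo gutx lza vbg ettxz
Hunk 5: at line 1 remove [ofpz,lhj,jlyo] add [znt,auk] -> 7 lines: exsvd znt auk gutx lza vbg ettxz
Hunk 6: at line 3 remove [gutx,lza,vbg] add [yuro] -> 5 lines: exsvd znt auk yuro ettxz
Hunk 7: at line 3 remove [yuro] add [hvjd,vxt,bhbxa] -> 7 lines: exsvd znt auk hvjd vxt bhbxa ettxz
Final line 5: vxt

Answer: vxt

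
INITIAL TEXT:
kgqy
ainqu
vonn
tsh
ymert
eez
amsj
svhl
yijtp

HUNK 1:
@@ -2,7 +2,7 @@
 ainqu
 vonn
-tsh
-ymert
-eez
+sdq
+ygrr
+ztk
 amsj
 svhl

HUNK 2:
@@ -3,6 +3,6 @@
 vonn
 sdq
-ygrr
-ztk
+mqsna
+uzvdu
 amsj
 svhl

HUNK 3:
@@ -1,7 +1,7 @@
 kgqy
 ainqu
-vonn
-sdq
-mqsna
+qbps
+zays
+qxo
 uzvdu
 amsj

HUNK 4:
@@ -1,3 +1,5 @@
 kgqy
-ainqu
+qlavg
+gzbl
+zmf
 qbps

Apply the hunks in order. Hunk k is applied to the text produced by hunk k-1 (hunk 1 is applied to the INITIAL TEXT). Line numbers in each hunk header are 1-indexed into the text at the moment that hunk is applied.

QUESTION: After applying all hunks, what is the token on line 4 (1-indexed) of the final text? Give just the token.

Hunk 1: at line 2 remove [tsh,ymert,eez] add [sdq,ygrr,ztk] -> 9 lines: kgqy ainqu vonn sdq ygrr ztk amsj svhl yijtp
Hunk 2: at line 3 remove [ygrr,ztk] add [mqsna,uzvdu] -> 9 lines: kgqy ainqu vonn sdq mqsna uzvdu amsj svhl yijtp
Hunk 3: at line 1 remove [vonn,sdq,mqsna] add [qbps,zays,qxo] -> 9 lines: kgqy ainqu qbps zays qxo uzvdu amsj svhl yijtp
Hunk 4: at line 1 remove [ainqu] add [qlavg,gzbl,zmf] -> 11 lines: kgqy qlavg gzbl zmf qbps zays qxo uzvdu amsj svhl yijtp
Final line 4: zmf

Answer: zmf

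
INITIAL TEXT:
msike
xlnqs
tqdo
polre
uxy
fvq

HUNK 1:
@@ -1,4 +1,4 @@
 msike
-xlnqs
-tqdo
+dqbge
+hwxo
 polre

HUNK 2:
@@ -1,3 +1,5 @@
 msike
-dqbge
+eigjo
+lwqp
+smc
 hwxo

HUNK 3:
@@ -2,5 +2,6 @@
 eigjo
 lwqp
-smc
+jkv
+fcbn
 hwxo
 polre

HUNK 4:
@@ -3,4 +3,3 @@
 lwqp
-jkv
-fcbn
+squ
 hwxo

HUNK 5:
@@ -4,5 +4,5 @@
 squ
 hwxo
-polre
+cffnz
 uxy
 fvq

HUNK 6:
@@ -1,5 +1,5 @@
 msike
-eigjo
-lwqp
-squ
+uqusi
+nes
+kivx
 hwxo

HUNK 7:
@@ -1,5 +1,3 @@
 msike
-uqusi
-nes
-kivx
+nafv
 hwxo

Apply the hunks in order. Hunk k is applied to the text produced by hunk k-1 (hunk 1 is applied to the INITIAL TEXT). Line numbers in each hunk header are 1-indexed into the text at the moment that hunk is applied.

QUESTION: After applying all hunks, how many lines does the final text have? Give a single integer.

Answer: 6

Derivation:
Hunk 1: at line 1 remove [xlnqs,tqdo] add [dqbge,hwxo] -> 6 lines: msike dqbge hwxo polre uxy fvq
Hunk 2: at line 1 remove [dqbge] add [eigjo,lwqp,smc] -> 8 lines: msike eigjo lwqp smc hwxo polre uxy fvq
Hunk 3: at line 2 remove [smc] add [jkv,fcbn] -> 9 lines: msike eigjo lwqp jkv fcbn hwxo polre uxy fvq
Hunk 4: at line 3 remove [jkv,fcbn] add [squ] -> 8 lines: msike eigjo lwqp squ hwxo polre uxy fvq
Hunk 5: at line 4 remove [polre] add [cffnz] -> 8 lines: msike eigjo lwqp squ hwxo cffnz uxy fvq
Hunk 6: at line 1 remove [eigjo,lwqp,squ] add [uqusi,nes,kivx] -> 8 lines: msike uqusi nes kivx hwxo cffnz uxy fvq
Hunk 7: at line 1 remove [uqusi,nes,kivx] add [nafv] -> 6 lines: msike nafv hwxo cffnz uxy fvq
Final line count: 6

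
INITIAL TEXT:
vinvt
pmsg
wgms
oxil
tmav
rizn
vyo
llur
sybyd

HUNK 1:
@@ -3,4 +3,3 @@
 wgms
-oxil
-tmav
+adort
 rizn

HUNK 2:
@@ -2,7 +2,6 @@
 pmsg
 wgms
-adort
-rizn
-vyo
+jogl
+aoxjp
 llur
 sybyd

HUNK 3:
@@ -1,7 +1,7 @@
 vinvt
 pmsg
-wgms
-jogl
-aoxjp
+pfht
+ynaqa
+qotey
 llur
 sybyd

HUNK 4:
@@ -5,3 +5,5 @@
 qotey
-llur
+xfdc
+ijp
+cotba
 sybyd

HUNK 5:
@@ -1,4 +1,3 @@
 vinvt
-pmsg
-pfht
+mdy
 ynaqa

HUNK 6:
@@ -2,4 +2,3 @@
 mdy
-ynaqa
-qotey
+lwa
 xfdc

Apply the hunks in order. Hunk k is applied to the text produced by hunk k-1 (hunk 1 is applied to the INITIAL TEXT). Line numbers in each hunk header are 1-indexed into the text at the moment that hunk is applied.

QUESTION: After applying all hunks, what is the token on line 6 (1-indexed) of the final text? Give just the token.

Answer: cotba

Derivation:
Hunk 1: at line 3 remove [oxil,tmav] add [adort] -> 8 lines: vinvt pmsg wgms adort rizn vyo llur sybyd
Hunk 2: at line 2 remove [adort,rizn,vyo] add [jogl,aoxjp] -> 7 lines: vinvt pmsg wgms jogl aoxjp llur sybyd
Hunk 3: at line 1 remove [wgms,jogl,aoxjp] add [pfht,ynaqa,qotey] -> 7 lines: vinvt pmsg pfht ynaqa qotey llur sybyd
Hunk 4: at line 5 remove [llur] add [xfdc,ijp,cotba] -> 9 lines: vinvt pmsg pfht ynaqa qotey xfdc ijp cotba sybyd
Hunk 5: at line 1 remove [pmsg,pfht] add [mdy] -> 8 lines: vinvt mdy ynaqa qotey xfdc ijp cotba sybyd
Hunk 6: at line 2 remove [ynaqa,qotey] add [lwa] -> 7 lines: vinvt mdy lwa xfdc ijp cotba sybyd
Final line 6: cotba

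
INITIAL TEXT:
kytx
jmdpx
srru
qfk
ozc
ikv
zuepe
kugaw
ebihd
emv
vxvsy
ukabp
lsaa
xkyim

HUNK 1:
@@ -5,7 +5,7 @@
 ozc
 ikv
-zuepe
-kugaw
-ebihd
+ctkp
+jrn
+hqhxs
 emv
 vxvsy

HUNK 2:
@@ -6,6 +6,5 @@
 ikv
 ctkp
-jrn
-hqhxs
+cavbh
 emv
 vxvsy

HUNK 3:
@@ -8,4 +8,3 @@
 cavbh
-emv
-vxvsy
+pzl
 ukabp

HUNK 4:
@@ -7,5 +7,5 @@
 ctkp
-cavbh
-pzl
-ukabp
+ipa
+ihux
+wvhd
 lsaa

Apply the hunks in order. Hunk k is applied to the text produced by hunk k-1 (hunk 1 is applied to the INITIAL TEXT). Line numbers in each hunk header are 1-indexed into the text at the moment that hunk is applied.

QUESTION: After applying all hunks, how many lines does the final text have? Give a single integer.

Answer: 12

Derivation:
Hunk 1: at line 5 remove [zuepe,kugaw,ebihd] add [ctkp,jrn,hqhxs] -> 14 lines: kytx jmdpx srru qfk ozc ikv ctkp jrn hqhxs emv vxvsy ukabp lsaa xkyim
Hunk 2: at line 6 remove [jrn,hqhxs] add [cavbh] -> 13 lines: kytx jmdpx srru qfk ozc ikv ctkp cavbh emv vxvsy ukabp lsaa xkyim
Hunk 3: at line 8 remove [emv,vxvsy] add [pzl] -> 12 lines: kytx jmdpx srru qfk ozc ikv ctkp cavbh pzl ukabp lsaa xkyim
Hunk 4: at line 7 remove [cavbh,pzl,ukabp] add [ipa,ihux,wvhd] -> 12 lines: kytx jmdpx srru qfk ozc ikv ctkp ipa ihux wvhd lsaa xkyim
Final line count: 12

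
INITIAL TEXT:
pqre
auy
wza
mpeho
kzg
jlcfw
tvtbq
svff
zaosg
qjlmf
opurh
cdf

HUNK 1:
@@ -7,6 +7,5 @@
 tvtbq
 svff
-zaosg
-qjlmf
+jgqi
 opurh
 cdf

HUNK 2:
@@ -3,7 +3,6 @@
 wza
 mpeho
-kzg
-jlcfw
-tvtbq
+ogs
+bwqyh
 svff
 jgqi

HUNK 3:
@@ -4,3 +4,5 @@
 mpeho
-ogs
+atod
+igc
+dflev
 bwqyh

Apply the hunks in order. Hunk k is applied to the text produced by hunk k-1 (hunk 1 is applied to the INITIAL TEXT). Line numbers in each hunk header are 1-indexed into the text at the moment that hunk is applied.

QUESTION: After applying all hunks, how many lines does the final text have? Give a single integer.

Hunk 1: at line 7 remove [zaosg,qjlmf] add [jgqi] -> 11 lines: pqre auy wza mpeho kzg jlcfw tvtbq svff jgqi opurh cdf
Hunk 2: at line 3 remove [kzg,jlcfw,tvtbq] add [ogs,bwqyh] -> 10 lines: pqre auy wza mpeho ogs bwqyh svff jgqi opurh cdf
Hunk 3: at line 4 remove [ogs] add [atod,igc,dflev] -> 12 lines: pqre auy wza mpeho atod igc dflev bwqyh svff jgqi opurh cdf
Final line count: 12

Answer: 12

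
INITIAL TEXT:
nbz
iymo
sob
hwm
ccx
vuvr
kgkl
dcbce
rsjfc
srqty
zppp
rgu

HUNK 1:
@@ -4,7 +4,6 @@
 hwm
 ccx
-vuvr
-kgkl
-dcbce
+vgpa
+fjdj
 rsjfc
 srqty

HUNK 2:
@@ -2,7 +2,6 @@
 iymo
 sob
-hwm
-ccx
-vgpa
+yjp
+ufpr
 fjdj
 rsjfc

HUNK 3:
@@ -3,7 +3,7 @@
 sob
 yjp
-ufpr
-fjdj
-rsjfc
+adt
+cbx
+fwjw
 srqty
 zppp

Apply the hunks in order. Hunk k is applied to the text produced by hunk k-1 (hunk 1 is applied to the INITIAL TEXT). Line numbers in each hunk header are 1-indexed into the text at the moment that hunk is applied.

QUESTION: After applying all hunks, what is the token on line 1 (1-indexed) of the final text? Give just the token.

Answer: nbz

Derivation:
Hunk 1: at line 4 remove [vuvr,kgkl,dcbce] add [vgpa,fjdj] -> 11 lines: nbz iymo sob hwm ccx vgpa fjdj rsjfc srqty zppp rgu
Hunk 2: at line 2 remove [hwm,ccx,vgpa] add [yjp,ufpr] -> 10 lines: nbz iymo sob yjp ufpr fjdj rsjfc srqty zppp rgu
Hunk 3: at line 3 remove [ufpr,fjdj,rsjfc] add [adt,cbx,fwjw] -> 10 lines: nbz iymo sob yjp adt cbx fwjw srqty zppp rgu
Final line 1: nbz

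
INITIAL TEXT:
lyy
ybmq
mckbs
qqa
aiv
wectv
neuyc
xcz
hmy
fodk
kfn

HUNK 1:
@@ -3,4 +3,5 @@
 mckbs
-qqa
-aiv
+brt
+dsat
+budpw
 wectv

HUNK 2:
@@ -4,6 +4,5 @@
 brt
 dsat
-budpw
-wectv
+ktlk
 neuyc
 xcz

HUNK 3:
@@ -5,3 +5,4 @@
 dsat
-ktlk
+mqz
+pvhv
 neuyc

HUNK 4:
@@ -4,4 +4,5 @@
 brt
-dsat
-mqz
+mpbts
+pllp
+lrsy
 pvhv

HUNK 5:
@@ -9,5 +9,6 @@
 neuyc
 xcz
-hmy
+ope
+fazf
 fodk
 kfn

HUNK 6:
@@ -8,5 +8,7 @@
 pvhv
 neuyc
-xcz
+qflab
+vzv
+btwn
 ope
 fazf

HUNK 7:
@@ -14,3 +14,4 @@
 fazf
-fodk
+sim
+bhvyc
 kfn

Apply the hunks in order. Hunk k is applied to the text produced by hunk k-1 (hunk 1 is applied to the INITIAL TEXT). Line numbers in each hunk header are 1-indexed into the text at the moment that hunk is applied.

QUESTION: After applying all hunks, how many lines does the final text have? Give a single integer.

Hunk 1: at line 3 remove [qqa,aiv] add [brt,dsat,budpw] -> 12 lines: lyy ybmq mckbs brt dsat budpw wectv neuyc xcz hmy fodk kfn
Hunk 2: at line 4 remove [budpw,wectv] add [ktlk] -> 11 lines: lyy ybmq mckbs brt dsat ktlk neuyc xcz hmy fodk kfn
Hunk 3: at line 5 remove [ktlk] add [mqz,pvhv] -> 12 lines: lyy ybmq mckbs brt dsat mqz pvhv neuyc xcz hmy fodk kfn
Hunk 4: at line 4 remove [dsat,mqz] add [mpbts,pllp,lrsy] -> 13 lines: lyy ybmq mckbs brt mpbts pllp lrsy pvhv neuyc xcz hmy fodk kfn
Hunk 5: at line 9 remove [hmy] add [ope,fazf] -> 14 lines: lyy ybmq mckbs brt mpbts pllp lrsy pvhv neuyc xcz ope fazf fodk kfn
Hunk 6: at line 8 remove [xcz] add [qflab,vzv,btwn] -> 16 lines: lyy ybmq mckbs brt mpbts pllp lrsy pvhv neuyc qflab vzv btwn ope fazf fodk kfn
Hunk 7: at line 14 remove [fodk] add [sim,bhvyc] -> 17 lines: lyy ybmq mckbs brt mpbts pllp lrsy pvhv neuyc qflab vzv btwn ope fazf sim bhvyc kfn
Final line count: 17

Answer: 17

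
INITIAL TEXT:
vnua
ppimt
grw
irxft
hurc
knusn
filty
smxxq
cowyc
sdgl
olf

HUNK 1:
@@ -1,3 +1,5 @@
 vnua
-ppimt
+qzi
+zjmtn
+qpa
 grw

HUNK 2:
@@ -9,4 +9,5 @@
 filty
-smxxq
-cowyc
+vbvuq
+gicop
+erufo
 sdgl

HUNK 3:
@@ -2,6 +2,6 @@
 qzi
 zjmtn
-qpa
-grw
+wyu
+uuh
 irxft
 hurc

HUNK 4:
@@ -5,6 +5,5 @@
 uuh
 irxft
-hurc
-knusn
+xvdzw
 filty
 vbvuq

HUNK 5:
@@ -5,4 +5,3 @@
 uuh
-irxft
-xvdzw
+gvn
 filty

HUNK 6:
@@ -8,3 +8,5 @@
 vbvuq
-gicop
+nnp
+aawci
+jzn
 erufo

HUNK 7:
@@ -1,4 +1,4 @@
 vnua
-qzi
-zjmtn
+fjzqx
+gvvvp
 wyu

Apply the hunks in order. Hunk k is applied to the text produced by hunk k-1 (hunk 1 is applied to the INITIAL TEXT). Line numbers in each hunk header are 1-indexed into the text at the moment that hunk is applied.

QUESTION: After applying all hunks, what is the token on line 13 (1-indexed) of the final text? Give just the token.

Hunk 1: at line 1 remove [ppimt] add [qzi,zjmtn,qpa] -> 13 lines: vnua qzi zjmtn qpa grw irxft hurc knusn filty smxxq cowyc sdgl olf
Hunk 2: at line 9 remove [smxxq,cowyc] add [vbvuq,gicop,erufo] -> 14 lines: vnua qzi zjmtn qpa grw irxft hurc knusn filty vbvuq gicop erufo sdgl olf
Hunk 3: at line 2 remove [qpa,grw] add [wyu,uuh] -> 14 lines: vnua qzi zjmtn wyu uuh irxft hurc knusn filty vbvuq gicop erufo sdgl olf
Hunk 4: at line 5 remove [hurc,knusn] add [xvdzw] -> 13 lines: vnua qzi zjmtn wyu uuh irxft xvdzw filty vbvuq gicop erufo sdgl olf
Hunk 5: at line 5 remove [irxft,xvdzw] add [gvn] -> 12 lines: vnua qzi zjmtn wyu uuh gvn filty vbvuq gicop erufo sdgl olf
Hunk 6: at line 8 remove [gicop] add [nnp,aawci,jzn] -> 14 lines: vnua qzi zjmtn wyu uuh gvn filty vbvuq nnp aawci jzn erufo sdgl olf
Hunk 7: at line 1 remove [qzi,zjmtn] add [fjzqx,gvvvp] -> 14 lines: vnua fjzqx gvvvp wyu uuh gvn filty vbvuq nnp aawci jzn erufo sdgl olf
Final line 13: sdgl

Answer: sdgl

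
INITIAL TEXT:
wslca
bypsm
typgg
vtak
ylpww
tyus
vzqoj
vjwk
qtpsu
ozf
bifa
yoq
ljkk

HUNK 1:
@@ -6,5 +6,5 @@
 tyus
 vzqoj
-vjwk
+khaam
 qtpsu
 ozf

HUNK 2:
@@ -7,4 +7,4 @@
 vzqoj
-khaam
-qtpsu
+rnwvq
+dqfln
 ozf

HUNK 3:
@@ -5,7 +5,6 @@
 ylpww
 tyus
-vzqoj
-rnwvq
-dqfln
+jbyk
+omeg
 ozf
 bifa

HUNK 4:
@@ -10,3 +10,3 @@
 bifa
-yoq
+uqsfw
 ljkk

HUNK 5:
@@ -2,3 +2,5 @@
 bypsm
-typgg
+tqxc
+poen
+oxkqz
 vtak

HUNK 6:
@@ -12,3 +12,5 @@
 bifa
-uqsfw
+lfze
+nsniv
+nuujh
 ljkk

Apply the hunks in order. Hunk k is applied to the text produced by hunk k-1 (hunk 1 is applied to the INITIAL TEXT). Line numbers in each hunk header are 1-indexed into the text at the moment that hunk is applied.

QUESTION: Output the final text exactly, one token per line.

Answer: wslca
bypsm
tqxc
poen
oxkqz
vtak
ylpww
tyus
jbyk
omeg
ozf
bifa
lfze
nsniv
nuujh
ljkk

Derivation:
Hunk 1: at line 6 remove [vjwk] add [khaam] -> 13 lines: wslca bypsm typgg vtak ylpww tyus vzqoj khaam qtpsu ozf bifa yoq ljkk
Hunk 2: at line 7 remove [khaam,qtpsu] add [rnwvq,dqfln] -> 13 lines: wslca bypsm typgg vtak ylpww tyus vzqoj rnwvq dqfln ozf bifa yoq ljkk
Hunk 3: at line 5 remove [vzqoj,rnwvq,dqfln] add [jbyk,omeg] -> 12 lines: wslca bypsm typgg vtak ylpww tyus jbyk omeg ozf bifa yoq ljkk
Hunk 4: at line 10 remove [yoq] add [uqsfw] -> 12 lines: wslca bypsm typgg vtak ylpww tyus jbyk omeg ozf bifa uqsfw ljkk
Hunk 5: at line 2 remove [typgg] add [tqxc,poen,oxkqz] -> 14 lines: wslca bypsm tqxc poen oxkqz vtak ylpww tyus jbyk omeg ozf bifa uqsfw ljkk
Hunk 6: at line 12 remove [uqsfw] add [lfze,nsniv,nuujh] -> 16 lines: wslca bypsm tqxc poen oxkqz vtak ylpww tyus jbyk omeg ozf bifa lfze nsniv nuujh ljkk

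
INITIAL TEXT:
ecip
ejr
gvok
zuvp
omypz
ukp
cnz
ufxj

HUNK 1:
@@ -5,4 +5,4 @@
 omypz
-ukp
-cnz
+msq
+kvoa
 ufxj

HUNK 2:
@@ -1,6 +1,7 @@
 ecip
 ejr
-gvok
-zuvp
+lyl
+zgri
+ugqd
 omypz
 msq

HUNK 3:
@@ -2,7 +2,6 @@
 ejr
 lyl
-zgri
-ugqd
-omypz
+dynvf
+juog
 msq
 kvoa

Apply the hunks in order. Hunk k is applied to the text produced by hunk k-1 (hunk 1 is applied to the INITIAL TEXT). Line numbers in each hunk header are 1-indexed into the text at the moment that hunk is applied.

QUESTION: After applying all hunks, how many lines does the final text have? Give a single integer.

Hunk 1: at line 5 remove [ukp,cnz] add [msq,kvoa] -> 8 lines: ecip ejr gvok zuvp omypz msq kvoa ufxj
Hunk 2: at line 1 remove [gvok,zuvp] add [lyl,zgri,ugqd] -> 9 lines: ecip ejr lyl zgri ugqd omypz msq kvoa ufxj
Hunk 3: at line 2 remove [zgri,ugqd,omypz] add [dynvf,juog] -> 8 lines: ecip ejr lyl dynvf juog msq kvoa ufxj
Final line count: 8

Answer: 8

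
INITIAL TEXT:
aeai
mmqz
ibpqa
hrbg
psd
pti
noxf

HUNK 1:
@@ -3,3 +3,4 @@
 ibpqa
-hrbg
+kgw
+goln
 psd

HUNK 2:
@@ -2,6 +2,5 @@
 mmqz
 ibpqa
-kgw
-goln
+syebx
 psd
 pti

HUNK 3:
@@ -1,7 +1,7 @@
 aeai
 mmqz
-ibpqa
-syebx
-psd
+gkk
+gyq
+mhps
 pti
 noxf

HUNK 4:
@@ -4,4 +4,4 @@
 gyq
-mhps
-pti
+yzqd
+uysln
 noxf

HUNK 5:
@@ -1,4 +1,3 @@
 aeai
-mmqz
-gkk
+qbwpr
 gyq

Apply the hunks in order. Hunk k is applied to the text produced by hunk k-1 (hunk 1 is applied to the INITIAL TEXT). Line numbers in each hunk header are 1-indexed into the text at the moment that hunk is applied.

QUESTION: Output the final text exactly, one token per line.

Hunk 1: at line 3 remove [hrbg] add [kgw,goln] -> 8 lines: aeai mmqz ibpqa kgw goln psd pti noxf
Hunk 2: at line 2 remove [kgw,goln] add [syebx] -> 7 lines: aeai mmqz ibpqa syebx psd pti noxf
Hunk 3: at line 1 remove [ibpqa,syebx,psd] add [gkk,gyq,mhps] -> 7 lines: aeai mmqz gkk gyq mhps pti noxf
Hunk 4: at line 4 remove [mhps,pti] add [yzqd,uysln] -> 7 lines: aeai mmqz gkk gyq yzqd uysln noxf
Hunk 5: at line 1 remove [mmqz,gkk] add [qbwpr] -> 6 lines: aeai qbwpr gyq yzqd uysln noxf

Answer: aeai
qbwpr
gyq
yzqd
uysln
noxf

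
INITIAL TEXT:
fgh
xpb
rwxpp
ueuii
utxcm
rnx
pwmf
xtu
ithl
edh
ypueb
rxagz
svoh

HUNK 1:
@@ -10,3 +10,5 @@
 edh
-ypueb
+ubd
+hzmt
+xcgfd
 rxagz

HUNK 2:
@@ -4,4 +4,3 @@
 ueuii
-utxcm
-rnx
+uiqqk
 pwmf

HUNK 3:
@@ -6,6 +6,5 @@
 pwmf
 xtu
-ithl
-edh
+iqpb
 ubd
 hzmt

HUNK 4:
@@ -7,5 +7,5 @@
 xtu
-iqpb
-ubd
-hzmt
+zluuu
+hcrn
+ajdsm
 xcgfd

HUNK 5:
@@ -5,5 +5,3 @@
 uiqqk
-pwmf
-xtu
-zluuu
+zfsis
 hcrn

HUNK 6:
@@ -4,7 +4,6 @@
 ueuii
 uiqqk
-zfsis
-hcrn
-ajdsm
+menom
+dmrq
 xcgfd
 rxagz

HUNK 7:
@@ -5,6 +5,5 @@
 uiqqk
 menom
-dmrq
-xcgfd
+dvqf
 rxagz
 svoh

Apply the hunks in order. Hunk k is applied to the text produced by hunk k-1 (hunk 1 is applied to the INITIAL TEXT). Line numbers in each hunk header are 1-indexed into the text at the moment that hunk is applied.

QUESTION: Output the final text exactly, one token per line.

Hunk 1: at line 10 remove [ypueb] add [ubd,hzmt,xcgfd] -> 15 lines: fgh xpb rwxpp ueuii utxcm rnx pwmf xtu ithl edh ubd hzmt xcgfd rxagz svoh
Hunk 2: at line 4 remove [utxcm,rnx] add [uiqqk] -> 14 lines: fgh xpb rwxpp ueuii uiqqk pwmf xtu ithl edh ubd hzmt xcgfd rxagz svoh
Hunk 3: at line 6 remove [ithl,edh] add [iqpb] -> 13 lines: fgh xpb rwxpp ueuii uiqqk pwmf xtu iqpb ubd hzmt xcgfd rxagz svoh
Hunk 4: at line 7 remove [iqpb,ubd,hzmt] add [zluuu,hcrn,ajdsm] -> 13 lines: fgh xpb rwxpp ueuii uiqqk pwmf xtu zluuu hcrn ajdsm xcgfd rxagz svoh
Hunk 5: at line 5 remove [pwmf,xtu,zluuu] add [zfsis] -> 11 lines: fgh xpb rwxpp ueuii uiqqk zfsis hcrn ajdsm xcgfd rxagz svoh
Hunk 6: at line 4 remove [zfsis,hcrn,ajdsm] add [menom,dmrq] -> 10 lines: fgh xpb rwxpp ueuii uiqqk menom dmrq xcgfd rxagz svoh
Hunk 7: at line 5 remove [dmrq,xcgfd] add [dvqf] -> 9 lines: fgh xpb rwxpp ueuii uiqqk menom dvqf rxagz svoh

Answer: fgh
xpb
rwxpp
ueuii
uiqqk
menom
dvqf
rxagz
svoh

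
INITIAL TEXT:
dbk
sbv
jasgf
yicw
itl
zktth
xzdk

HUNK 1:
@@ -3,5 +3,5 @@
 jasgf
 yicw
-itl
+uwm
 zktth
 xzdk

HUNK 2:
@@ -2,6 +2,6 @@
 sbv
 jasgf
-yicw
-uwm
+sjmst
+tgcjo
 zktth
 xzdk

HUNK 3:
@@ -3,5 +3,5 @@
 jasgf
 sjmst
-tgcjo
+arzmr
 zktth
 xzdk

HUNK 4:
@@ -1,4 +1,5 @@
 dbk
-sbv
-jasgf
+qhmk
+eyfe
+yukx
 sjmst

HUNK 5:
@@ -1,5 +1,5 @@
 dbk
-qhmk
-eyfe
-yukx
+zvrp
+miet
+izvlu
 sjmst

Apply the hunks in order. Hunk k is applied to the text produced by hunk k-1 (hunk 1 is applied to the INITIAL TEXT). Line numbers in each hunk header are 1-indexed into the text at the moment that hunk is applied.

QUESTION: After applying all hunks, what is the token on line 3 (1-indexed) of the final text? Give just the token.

Answer: miet

Derivation:
Hunk 1: at line 3 remove [itl] add [uwm] -> 7 lines: dbk sbv jasgf yicw uwm zktth xzdk
Hunk 2: at line 2 remove [yicw,uwm] add [sjmst,tgcjo] -> 7 lines: dbk sbv jasgf sjmst tgcjo zktth xzdk
Hunk 3: at line 3 remove [tgcjo] add [arzmr] -> 7 lines: dbk sbv jasgf sjmst arzmr zktth xzdk
Hunk 4: at line 1 remove [sbv,jasgf] add [qhmk,eyfe,yukx] -> 8 lines: dbk qhmk eyfe yukx sjmst arzmr zktth xzdk
Hunk 5: at line 1 remove [qhmk,eyfe,yukx] add [zvrp,miet,izvlu] -> 8 lines: dbk zvrp miet izvlu sjmst arzmr zktth xzdk
Final line 3: miet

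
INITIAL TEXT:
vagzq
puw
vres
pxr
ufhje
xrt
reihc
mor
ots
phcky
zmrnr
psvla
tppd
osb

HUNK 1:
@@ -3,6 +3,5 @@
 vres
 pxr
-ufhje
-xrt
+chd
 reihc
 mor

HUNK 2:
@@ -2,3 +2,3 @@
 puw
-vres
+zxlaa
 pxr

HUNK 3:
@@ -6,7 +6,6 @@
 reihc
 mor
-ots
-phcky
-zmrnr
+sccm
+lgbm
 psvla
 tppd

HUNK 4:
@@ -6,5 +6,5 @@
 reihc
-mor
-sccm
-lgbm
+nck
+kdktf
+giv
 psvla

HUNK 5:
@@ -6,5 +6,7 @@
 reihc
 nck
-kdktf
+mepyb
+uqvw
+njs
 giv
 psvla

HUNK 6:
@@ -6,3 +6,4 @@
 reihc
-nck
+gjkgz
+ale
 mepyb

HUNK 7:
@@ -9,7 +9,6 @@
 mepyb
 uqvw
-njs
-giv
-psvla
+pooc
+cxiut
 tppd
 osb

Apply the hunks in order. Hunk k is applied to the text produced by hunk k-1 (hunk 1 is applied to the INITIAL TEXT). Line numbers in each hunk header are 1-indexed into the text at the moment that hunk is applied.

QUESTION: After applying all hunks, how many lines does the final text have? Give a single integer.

Answer: 14

Derivation:
Hunk 1: at line 3 remove [ufhje,xrt] add [chd] -> 13 lines: vagzq puw vres pxr chd reihc mor ots phcky zmrnr psvla tppd osb
Hunk 2: at line 2 remove [vres] add [zxlaa] -> 13 lines: vagzq puw zxlaa pxr chd reihc mor ots phcky zmrnr psvla tppd osb
Hunk 3: at line 6 remove [ots,phcky,zmrnr] add [sccm,lgbm] -> 12 lines: vagzq puw zxlaa pxr chd reihc mor sccm lgbm psvla tppd osb
Hunk 4: at line 6 remove [mor,sccm,lgbm] add [nck,kdktf,giv] -> 12 lines: vagzq puw zxlaa pxr chd reihc nck kdktf giv psvla tppd osb
Hunk 5: at line 6 remove [kdktf] add [mepyb,uqvw,njs] -> 14 lines: vagzq puw zxlaa pxr chd reihc nck mepyb uqvw njs giv psvla tppd osb
Hunk 6: at line 6 remove [nck] add [gjkgz,ale] -> 15 lines: vagzq puw zxlaa pxr chd reihc gjkgz ale mepyb uqvw njs giv psvla tppd osb
Hunk 7: at line 9 remove [njs,giv,psvla] add [pooc,cxiut] -> 14 lines: vagzq puw zxlaa pxr chd reihc gjkgz ale mepyb uqvw pooc cxiut tppd osb
Final line count: 14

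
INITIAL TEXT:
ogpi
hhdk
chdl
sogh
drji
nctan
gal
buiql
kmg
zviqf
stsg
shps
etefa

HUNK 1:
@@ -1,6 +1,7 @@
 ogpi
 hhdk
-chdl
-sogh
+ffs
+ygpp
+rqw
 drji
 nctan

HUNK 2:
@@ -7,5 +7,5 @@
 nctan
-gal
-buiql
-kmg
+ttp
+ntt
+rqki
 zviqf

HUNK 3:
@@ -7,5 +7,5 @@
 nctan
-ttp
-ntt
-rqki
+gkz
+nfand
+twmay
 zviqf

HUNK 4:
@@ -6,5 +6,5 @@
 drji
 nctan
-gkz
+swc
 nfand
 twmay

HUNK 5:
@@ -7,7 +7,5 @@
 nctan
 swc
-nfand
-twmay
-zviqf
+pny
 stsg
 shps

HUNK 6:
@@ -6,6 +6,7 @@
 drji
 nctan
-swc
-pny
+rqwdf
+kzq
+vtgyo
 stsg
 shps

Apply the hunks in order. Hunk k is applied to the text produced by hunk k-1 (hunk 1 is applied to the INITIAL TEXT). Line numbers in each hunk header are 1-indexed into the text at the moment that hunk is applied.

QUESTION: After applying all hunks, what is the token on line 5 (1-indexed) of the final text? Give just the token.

Hunk 1: at line 1 remove [chdl,sogh] add [ffs,ygpp,rqw] -> 14 lines: ogpi hhdk ffs ygpp rqw drji nctan gal buiql kmg zviqf stsg shps etefa
Hunk 2: at line 7 remove [gal,buiql,kmg] add [ttp,ntt,rqki] -> 14 lines: ogpi hhdk ffs ygpp rqw drji nctan ttp ntt rqki zviqf stsg shps etefa
Hunk 3: at line 7 remove [ttp,ntt,rqki] add [gkz,nfand,twmay] -> 14 lines: ogpi hhdk ffs ygpp rqw drji nctan gkz nfand twmay zviqf stsg shps etefa
Hunk 4: at line 6 remove [gkz] add [swc] -> 14 lines: ogpi hhdk ffs ygpp rqw drji nctan swc nfand twmay zviqf stsg shps etefa
Hunk 5: at line 7 remove [nfand,twmay,zviqf] add [pny] -> 12 lines: ogpi hhdk ffs ygpp rqw drji nctan swc pny stsg shps etefa
Hunk 6: at line 6 remove [swc,pny] add [rqwdf,kzq,vtgyo] -> 13 lines: ogpi hhdk ffs ygpp rqw drji nctan rqwdf kzq vtgyo stsg shps etefa
Final line 5: rqw

Answer: rqw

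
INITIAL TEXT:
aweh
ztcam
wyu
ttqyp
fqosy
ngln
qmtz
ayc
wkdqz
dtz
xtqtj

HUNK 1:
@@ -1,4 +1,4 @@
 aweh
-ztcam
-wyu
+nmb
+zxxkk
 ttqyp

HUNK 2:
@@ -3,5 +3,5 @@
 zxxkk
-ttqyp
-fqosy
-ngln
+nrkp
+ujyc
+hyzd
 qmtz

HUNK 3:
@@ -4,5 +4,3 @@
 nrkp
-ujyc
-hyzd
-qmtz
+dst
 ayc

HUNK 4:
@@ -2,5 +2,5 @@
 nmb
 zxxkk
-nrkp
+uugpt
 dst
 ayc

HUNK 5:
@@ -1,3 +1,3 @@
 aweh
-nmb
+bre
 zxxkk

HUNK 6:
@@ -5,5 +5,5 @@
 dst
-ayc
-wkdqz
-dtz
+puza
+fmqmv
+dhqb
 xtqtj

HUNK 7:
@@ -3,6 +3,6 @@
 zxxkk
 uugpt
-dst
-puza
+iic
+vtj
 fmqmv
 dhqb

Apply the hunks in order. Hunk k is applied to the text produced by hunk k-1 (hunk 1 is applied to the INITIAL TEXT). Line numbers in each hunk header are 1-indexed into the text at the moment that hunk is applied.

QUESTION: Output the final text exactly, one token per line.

Answer: aweh
bre
zxxkk
uugpt
iic
vtj
fmqmv
dhqb
xtqtj

Derivation:
Hunk 1: at line 1 remove [ztcam,wyu] add [nmb,zxxkk] -> 11 lines: aweh nmb zxxkk ttqyp fqosy ngln qmtz ayc wkdqz dtz xtqtj
Hunk 2: at line 3 remove [ttqyp,fqosy,ngln] add [nrkp,ujyc,hyzd] -> 11 lines: aweh nmb zxxkk nrkp ujyc hyzd qmtz ayc wkdqz dtz xtqtj
Hunk 3: at line 4 remove [ujyc,hyzd,qmtz] add [dst] -> 9 lines: aweh nmb zxxkk nrkp dst ayc wkdqz dtz xtqtj
Hunk 4: at line 2 remove [nrkp] add [uugpt] -> 9 lines: aweh nmb zxxkk uugpt dst ayc wkdqz dtz xtqtj
Hunk 5: at line 1 remove [nmb] add [bre] -> 9 lines: aweh bre zxxkk uugpt dst ayc wkdqz dtz xtqtj
Hunk 6: at line 5 remove [ayc,wkdqz,dtz] add [puza,fmqmv,dhqb] -> 9 lines: aweh bre zxxkk uugpt dst puza fmqmv dhqb xtqtj
Hunk 7: at line 3 remove [dst,puza] add [iic,vtj] -> 9 lines: aweh bre zxxkk uugpt iic vtj fmqmv dhqb xtqtj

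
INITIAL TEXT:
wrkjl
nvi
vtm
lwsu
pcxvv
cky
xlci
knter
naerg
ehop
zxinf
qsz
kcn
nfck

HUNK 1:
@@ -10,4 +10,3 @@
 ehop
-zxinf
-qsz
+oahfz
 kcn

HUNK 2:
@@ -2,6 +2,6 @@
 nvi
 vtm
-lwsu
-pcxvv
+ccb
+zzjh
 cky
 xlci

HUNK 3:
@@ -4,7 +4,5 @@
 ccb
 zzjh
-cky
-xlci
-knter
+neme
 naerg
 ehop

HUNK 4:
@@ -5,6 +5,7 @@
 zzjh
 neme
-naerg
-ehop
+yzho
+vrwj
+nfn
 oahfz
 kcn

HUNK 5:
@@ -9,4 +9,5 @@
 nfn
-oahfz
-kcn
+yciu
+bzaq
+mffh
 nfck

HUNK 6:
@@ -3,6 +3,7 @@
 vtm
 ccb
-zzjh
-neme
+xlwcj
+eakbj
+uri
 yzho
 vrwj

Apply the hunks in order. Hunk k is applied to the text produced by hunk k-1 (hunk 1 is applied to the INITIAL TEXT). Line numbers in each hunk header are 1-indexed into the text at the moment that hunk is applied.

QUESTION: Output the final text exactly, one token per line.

Hunk 1: at line 10 remove [zxinf,qsz] add [oahfz] -> 13 lines: wrkjl nvi vtm lwsu pcxvv cky xlci knter naerg ehop oahfz kcn nfck
Hunk 2: at line 2 remove [lwsu,pcxvv] add [ccb,zzjh] -> 13 lines: wrkjl nvi vtm ccb zzjh cky xlci knter naerg ehop oahfz kcn nfck
Hunk 3: at line 4 remove [cky,xlci,knter] add [neme] -> 11 lines: wrkjl nvi vtm ccb zzjh neme naerg ehop oahfz kcn nfck
Hunk 4: at line 5 remove [naerg,ehop] add [yzho,vrwj,nfn] -> 12 lines: wrkjl nvi vtm ccb zzjh neme yzho vrwj nfn oahfz kcn nfck
Hunk 5: at line 9 remove [oahfz,kcn] add [yciu,bzaq,mffh] -> 13 lines: wrkjl nvi vtm ccb zzjh neme yzho vrwj nfn yciu bzaq mffh nfck
Hunk 6: at line 3 remove [zzjh,neme] add [xlwcj,eakbj,uri] -> 14 lines: wrkjl nvi vtm ccb xlwcj eakbj uri yzho vrwj nfn yciu bzaq mffh nfck

Answer: wrkjl
nvi
vtm
ccb
xlwcj
eakbj
uri
yzho
vrwj
nfn
yciu
bzaq
mffh
nfck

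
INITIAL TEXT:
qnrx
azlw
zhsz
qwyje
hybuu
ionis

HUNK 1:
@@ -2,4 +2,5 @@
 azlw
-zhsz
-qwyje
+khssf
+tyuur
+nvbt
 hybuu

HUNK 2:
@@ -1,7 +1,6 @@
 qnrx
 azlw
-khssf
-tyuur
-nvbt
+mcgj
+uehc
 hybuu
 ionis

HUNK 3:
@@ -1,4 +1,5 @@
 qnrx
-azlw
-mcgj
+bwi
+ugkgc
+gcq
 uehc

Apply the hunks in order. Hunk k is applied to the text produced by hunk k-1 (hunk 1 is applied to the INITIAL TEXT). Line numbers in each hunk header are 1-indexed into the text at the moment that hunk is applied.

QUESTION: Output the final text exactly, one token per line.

Answer: qnrx
bwi
ugkgc
gcq
uehc
hybuu
ionis

Derivation:
Hunk 1: at line 2 remove [zhsz,qwyje] add [khssf,tyuur,nvbt] -> 7 lines: qnrx azlw khssf tyuur nvbt hybuu ionis
Hunk 2: at line 1 remove [khssf,tyuur,nvbt] add [mcgj,uehc] -> 6 lines: qnrx azlw mcgj uehc hybuu ionis
Hunk 3: at line 1 remove [azlw,mcgj] add [bwi,ugkgc,gcq] -> 7 lines: qnrx bwi ugkgc gcq uehc hybuu ionis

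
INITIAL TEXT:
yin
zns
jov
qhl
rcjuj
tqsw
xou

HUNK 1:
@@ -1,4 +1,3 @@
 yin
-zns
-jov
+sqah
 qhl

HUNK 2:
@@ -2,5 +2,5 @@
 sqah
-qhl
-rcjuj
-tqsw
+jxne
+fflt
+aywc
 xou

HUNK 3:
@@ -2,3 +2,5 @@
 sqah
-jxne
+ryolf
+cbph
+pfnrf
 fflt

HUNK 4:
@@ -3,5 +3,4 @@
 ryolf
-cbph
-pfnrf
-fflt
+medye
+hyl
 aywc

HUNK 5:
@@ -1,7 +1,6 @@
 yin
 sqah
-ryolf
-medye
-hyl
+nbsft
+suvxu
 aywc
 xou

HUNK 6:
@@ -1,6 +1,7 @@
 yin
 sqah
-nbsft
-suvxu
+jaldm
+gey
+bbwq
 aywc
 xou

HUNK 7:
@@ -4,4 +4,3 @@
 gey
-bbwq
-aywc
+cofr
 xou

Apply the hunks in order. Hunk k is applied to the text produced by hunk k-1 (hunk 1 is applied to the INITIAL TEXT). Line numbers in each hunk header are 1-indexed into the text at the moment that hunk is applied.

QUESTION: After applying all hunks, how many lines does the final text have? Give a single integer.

Hunk 1: at line 1 remove [zns,jov] add [sqah] -> 6 lines: yin sqah qhl rcjuj tqsw xou
Hunk 2: at line 2 remove [qhl,rcjuj,tqsw] add [jxne,fflt,aywc] -> 6 lines: yin sqah jxne fflt aywc xou
Hunk 3: at line 2 remove [jxne] add [ryolf,cbph,pfnrf] -> 8 lines: yin sqah ryolf cbph pfnrf fflt aywc xou
Hunk 4: at line 3 remove [cbph,pfnrf,fflt] add [medye,hyl] -> 7 lines: yin sqah ryolf medye hyl aywc xou
Hunk 5: at line 1 remove [ryolf,medye,hyl] add [nbsft,suvxu] -> 6 lines: yin sqah nbsft suvxu aywc xou
Hunk 6: at line 1 remove [nbsft,suvxu] add [jaldm,gey,bbwq] -> 7 lines: yin sqah jaldm gey bbwq aywc xou
Hunk 7: at line 4 remove [bbwq,aywc] add [cofr] -> 6 lines: yin sqah jaldm gey cofr xou
Final line count: 6

Answer: 6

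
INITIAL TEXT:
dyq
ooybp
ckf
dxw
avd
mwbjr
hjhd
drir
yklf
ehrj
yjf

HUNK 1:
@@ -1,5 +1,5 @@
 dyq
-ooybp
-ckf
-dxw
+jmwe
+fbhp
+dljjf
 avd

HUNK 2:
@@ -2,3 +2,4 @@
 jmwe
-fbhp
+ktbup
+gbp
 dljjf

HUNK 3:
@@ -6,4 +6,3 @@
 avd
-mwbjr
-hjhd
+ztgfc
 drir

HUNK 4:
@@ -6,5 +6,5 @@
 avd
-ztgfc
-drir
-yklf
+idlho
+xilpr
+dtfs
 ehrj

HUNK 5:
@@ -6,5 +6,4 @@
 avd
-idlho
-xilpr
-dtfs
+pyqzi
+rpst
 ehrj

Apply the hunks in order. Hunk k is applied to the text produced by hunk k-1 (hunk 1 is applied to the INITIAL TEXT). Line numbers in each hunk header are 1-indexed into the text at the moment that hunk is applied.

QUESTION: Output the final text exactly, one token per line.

Answer: dyq
jmwe
ktbup
gbp
dljjf
avd
pyqzi
rpst
ehrj
yjf

Derivation:
Hunk 1: at line 1 remove [ooybp,ckf,dxw] add [jmwe,fbhp,dljjf] -> 11 lines: dyq jmwe fbhp dljjf avd mwbjr hjhd drir yklf ehrj yjf
Hunk 2: at line 2 remove [fbhp] add [ktbup,gbp] -> 12 lines: dyq jmwe ktbup gbp dljjf avd mwbjr hjhd drir yklf ehrj yjf
Hunk 3: at line 6 remove [mwbjr,hjhd] add [ztgfc] -> 11 lines: dyq jmwe ktbup gbp dljjf avd ztgfc drir yklf ehrj yjf
Hunk 4: at line 6 remove [ztgfc,drir,yklf] add [idlho,xilpr,dtfs] -> 11 lines: dyq jmwe ktbup gbp dljjf avd idlho xilpr dtfs ehrj yjf
Hunk 5: at line 6 remove [idlho,xilpr,dtfs] add [pyqzi,rpst] -> 10 lines: dyq jmwe ktbup gbp dljjf avd pyqzi rpst ehrj yjf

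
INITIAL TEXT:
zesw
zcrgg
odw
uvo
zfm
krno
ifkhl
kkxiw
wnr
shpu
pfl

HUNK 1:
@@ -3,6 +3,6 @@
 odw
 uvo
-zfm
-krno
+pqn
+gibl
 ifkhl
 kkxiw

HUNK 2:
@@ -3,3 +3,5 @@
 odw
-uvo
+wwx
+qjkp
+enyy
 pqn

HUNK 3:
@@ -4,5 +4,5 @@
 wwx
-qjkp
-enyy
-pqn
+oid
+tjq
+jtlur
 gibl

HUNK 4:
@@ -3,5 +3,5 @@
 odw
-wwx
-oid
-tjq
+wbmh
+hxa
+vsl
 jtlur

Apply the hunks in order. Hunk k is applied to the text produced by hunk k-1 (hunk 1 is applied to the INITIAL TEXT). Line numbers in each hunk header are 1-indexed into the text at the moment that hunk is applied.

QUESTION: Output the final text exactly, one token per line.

Hunk 1: at line 3 remove [zfm,krno] add [pqn,gibl] -> 11 lines: zesw zcrgg odw uvo pqn gibl ifkhl kkxiw wnr shpu pfl
Hunk 2: at line 3 remove [uvo] add [wwx,qjkp,enyy] -> 13 lines: zesw zcrgg odw wwx qjkp enyy pqn gibl ifkhl kkxiw wnr shpu pfl
Hunk 3: at line 4 remove [qjkp,enyy,pqn] add [oid,tjq,jtlur] -> 13 lines: zesw zcrgg odw wwx oid tjq jtlur gibl ifkhl kkxiw wnr shpu pfl
Hunk 4: at line 3 remove [wwx,oid,tjq] add [wbmh,hxa,vsl] -> 13 lines: zesw zcrgg odw wbmh hxa vsl jtlur gibl ifkhl kkxiw wnr shpu pfl

Answer: zesw
zcrgg
odw
wbmh
hxa
vsl
jtlur
gibl
ifkhl
kkxiw
wnr
shpu
pfl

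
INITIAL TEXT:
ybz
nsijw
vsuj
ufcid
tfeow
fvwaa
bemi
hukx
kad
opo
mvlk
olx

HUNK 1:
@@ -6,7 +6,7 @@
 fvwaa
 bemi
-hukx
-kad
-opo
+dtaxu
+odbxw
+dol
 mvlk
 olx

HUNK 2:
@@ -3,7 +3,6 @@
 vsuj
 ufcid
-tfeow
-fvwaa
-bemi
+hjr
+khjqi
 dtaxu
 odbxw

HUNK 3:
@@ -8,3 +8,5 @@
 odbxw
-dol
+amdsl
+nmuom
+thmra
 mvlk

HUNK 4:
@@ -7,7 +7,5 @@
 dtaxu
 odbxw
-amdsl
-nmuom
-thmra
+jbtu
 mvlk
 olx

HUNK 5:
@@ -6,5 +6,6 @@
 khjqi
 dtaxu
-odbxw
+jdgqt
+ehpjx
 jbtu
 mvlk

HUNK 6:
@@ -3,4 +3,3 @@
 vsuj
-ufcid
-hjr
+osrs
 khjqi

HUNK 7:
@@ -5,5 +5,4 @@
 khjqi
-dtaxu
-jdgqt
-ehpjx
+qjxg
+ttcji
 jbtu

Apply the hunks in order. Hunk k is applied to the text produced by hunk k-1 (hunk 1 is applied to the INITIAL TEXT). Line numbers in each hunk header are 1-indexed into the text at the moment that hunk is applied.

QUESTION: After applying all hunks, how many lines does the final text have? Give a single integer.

Hunk 1: at line 6 remove [hukx,kad,opo] add [dtaxu,odbxw,dol] -> 12 lines: ybz nsijw vsuj ufcid tfeow fvwaa bemi dtaxu odbxw dol mvlk olx
Hunk 2: at line 3 remove [tfeow,fvwaa,bemi] add [hjr,khjqi] -> 11 lines: ybz nsijw vsuj ufcid hjr khjqi dtaxu odbxw dol mvlk olx
Hunk 3: at line 8 remove [dol] add [amdsl,nmuom,thmra] -> 13 lines: ybz nsijw vsuj ufcid hjr khjqi dtaxu odbxw amdsl nmuom thmra mvlk olx
Hunk 4: at line 7 remove [amdsl,nmuom,thmra] add [jbtu] -> 11 lines: ybz nsijw vsuj ufcid hjr khjqi dtaxu odbxw jbtu mvlk olx
Hunk 5: at line 6 remove [odbxw] add [jdgqt,ehpjx] -> 12 lines: ybz nsijw vsuj ufcid hjr khjqi dtaxu jdgqt ehpjx jbtu mvlk olx
Hunk 6: at line 3 remove [ufcid,hjr] add [osrs] -> 11 lines: ybz nsijw vsuj osrs khjqi dtaxu jdgqt ehpjx jbtu mvlk olx
Hunk 7: at line 5 remove [dtaxu,jdgqt,ehpjx] add [qjxg,ttcji] -> 10 lines: ybz nsijw vsuj osrs khjqi qjxg ttcji jbtu mvlk olx
Final line count: 10

Answer: 10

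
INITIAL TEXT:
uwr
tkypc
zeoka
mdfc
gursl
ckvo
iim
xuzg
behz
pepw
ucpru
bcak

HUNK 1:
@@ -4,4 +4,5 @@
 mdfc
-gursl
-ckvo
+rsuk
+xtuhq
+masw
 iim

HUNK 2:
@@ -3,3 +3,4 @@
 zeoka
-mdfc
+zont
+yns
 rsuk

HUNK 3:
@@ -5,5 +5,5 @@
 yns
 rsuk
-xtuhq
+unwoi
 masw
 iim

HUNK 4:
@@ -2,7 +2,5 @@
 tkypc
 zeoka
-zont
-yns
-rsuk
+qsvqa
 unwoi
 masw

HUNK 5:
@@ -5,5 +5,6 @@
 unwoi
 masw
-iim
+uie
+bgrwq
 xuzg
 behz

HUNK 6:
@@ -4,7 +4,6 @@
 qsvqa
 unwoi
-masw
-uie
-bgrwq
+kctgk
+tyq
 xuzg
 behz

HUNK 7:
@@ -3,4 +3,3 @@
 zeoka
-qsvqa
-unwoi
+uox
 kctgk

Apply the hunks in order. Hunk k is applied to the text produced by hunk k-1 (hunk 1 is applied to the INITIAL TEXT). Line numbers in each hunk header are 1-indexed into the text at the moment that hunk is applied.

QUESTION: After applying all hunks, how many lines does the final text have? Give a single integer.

Hunk 1: at line 4 remove [gursl,ckvo] add [rsuk,xtuhq,masw] -> 13 lines: uwr tkypc zeoka mdfc rsuk xtuhq masw iim xuzg behz pepw ucpru bcak
Hunk 2: at line 3 remove [mdfc] add [zont,yns] -> 14 lines: uwr tkypc zeoka zont yns rsuk xtuhq masw iim xuzg behz pepw ucpru bcak
Hunk 3: at line 5 remove [xtuhq] add [unwoi] -> 14 lines: uwr tkypc zeoka zont yns rsuk unwoi masw iim xuzg behz pepw ucpru bcak
Hunk 4: at line 2 remove [zont,yns,rsuk] add [qsvqa] -> 12 lines: uwr tkypc zeoka qsvqa unwoi masw iim xuzg behz pepw ucpru bcak
Hunk 5: at line 5 remove [iim] add [uie,bgrwq] -> 13 lines: uwr tkypc zeoka qsvqa unwoi masw uie bgrwq xuzg behz pepw ucpru bcak
Hunk 6: at line 4 remove [masw,uie,bgrwq] add [kctgk,tyq] -> 12 lines: uwr tkypc zeoka qsvqa unwoi kctgk tyq xuzg behz pepw ucpru bcak
Hunk 7: at line 3 remove [qsvqa,unwoi] add [uox] -> 11 lines: uwr tkypc zeoka uox kctgk tyq xuzg behz pepw ucpru bcak
Final line count: 11

Answer: 11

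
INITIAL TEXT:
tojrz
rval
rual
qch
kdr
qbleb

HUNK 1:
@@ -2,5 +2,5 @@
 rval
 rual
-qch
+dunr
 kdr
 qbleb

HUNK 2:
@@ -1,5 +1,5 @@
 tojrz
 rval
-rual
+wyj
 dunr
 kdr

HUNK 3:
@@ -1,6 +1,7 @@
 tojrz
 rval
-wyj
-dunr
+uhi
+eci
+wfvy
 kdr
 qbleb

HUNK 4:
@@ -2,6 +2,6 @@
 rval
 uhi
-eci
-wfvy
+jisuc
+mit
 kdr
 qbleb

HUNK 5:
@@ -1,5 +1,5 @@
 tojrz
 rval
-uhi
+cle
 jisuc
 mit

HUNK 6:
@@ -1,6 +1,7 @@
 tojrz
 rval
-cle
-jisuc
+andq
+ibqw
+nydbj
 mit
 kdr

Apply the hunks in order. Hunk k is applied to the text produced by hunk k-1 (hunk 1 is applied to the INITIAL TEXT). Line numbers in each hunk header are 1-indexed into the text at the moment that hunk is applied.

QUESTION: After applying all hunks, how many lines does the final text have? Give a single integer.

Hunk 1: at line 2 remove [qch] add [dunr] -> 6 lines: tojrz rval rual dunr kdr qbleb
Hunk 2: at line 1 remove [rual] add [wyj] -> 6 lines: tojrz rval wyj dunr kdr qbleb
Hunk 3: at line 1 remove [wyj,dunr] add [uhi,eci,wfvy] -> 7 lines: tojrz rval uhi eci wfvy kdr qbleb
Hunk 4: at line 2 remove [eci,wfvy] add [jisuc,mit] -> 7 lines: tojrz rval uhi jisuc mit kdr qbleb
Hunk 5: at line 1 remove [uhi] add [cle] -> 7 lines: tojrz rval cle jisuc mit kdr qbleb
Hunk 6: at line 1 remove [cle,jisuc] add [andq,ibqw,nydbj] -> 8 lines: tojrz rval andq ibqw nydbj mit kdr qbleb
Final line count: 8

Answer: 8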